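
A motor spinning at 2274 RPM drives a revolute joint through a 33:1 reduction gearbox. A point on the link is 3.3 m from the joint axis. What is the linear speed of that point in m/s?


omega_motor = 2274 * 2*pi/60 = 238.1327 rad/s
omega_joint = omega_motor / 33 = 7.2161 rad/s
v = omega_joint * r = 7.2161 * 3.3
= 23.8133 m/s


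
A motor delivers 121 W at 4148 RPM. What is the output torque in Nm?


omega = 4148 * 2*pi/60 = 434.3775 rad/s
tau = P / omega = 121 / 434.3775
= 0.2786 Nm


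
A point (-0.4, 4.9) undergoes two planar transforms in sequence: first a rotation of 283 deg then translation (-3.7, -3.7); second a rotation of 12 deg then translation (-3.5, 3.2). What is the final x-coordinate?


After transform 1:
x1 = cos(283)*-0.4 - sin(283)*4.9 + -3.7 = 0.9844
y1 = sin(283)*-0.4 + cos(283)*4.9 + -3.7 = -2.208
After transform 2:
x2 = cos(12)*0.9844 - sin(12)*-2.208 + -3.5
= -2.078


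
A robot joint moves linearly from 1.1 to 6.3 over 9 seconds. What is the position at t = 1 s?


s = t/T = 1/9 = 0.1111
p(t) = p0 + (pf-p0)*s
= 1.1 + (6.3 - 1.1) * 0.1111
= 1.6778


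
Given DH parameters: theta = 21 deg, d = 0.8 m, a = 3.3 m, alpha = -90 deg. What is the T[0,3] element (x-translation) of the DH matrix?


T[0,3] = a * cos(theta)
= 3.3 * cos(21 deg)
= 3.3 * 0.9336
= 3.0808


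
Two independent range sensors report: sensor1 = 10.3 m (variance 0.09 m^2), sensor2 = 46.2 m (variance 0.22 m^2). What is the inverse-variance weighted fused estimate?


w1 = (1/var1) / (1/var1 + 1/var2)
   = 11.1111 / (11.1111 + 4.5455) = 0.7097
w2 = 1 - w1 = 0.2903
fused = w1*s1 + w2*s2 = 7.3097 + 13.4129
= 20.7226 m


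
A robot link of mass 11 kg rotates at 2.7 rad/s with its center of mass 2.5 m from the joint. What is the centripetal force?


F = m * omega^2 * r
= 11 * 2.7^2 * 2.5
= 11 * 7.29 * 2.5
= 200.475 N


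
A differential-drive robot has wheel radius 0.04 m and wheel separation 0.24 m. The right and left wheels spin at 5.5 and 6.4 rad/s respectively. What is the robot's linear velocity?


vR = r*wR = 0.04*5.5 = 0.22 m/s
vL = r*wL = 0.04*6.4 = 0.256 m/s
v = (vR+vL)/2 = 0.238 m/s
omega = (vR-vL)/L = -0.15 rad/s
linear velocity = 0.238 m/s


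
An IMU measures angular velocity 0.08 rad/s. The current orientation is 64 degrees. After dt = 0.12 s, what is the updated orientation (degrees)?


delta_theta = w * dt = 0.08 * 0.12 = 0.0096 rad
= 0.55 deg
theta_new = 64 + 0.55 = 64.55 deg


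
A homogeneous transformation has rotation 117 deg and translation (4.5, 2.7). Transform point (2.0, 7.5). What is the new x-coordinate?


x' = cos(theta)*px - sin(theta)*py + tx
= -0.454*2.0 - 0.891*7.5 + 4.5
= -3.0905


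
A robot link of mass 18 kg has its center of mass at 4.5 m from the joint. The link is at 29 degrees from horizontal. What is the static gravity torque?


tau = m*g*L*cos(angle)
= 18 * 9.81 * 4.5 * cos(29 deg)
= 18 * 9.81 * 4.5 * 0.8746
= 694.9816 Nm


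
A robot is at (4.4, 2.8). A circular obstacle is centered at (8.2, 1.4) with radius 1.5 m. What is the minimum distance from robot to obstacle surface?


center_dist = sqrt((4.4-8.2)^2 + (2.8-1.4)^2)
= sqrt(14.44 + 1.96)
= 4.0497
min_dist = center_dist - radius = 4.0497 - 1.5 = 2.5497 m


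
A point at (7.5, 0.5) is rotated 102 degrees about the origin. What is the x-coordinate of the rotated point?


x' = x*cos(theta) - y*sin(theta)
cos(102 deg) = -0.2079, sin(102 deg) = 0.9781
x' = 7.5 * -0.2079 - 0.5 * 0.9781
= -1.5593 - 0.4891
= -2.0484


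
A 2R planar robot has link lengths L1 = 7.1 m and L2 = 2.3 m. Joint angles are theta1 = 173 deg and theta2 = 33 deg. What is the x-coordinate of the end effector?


Convert angles to radians: theta1 = 3.0194, theta2 = 0.576
x = L1*cos(theta1) + L2*cos(theta1+theta2)
x = -7.0471 + -2.0672
x = -9.1143


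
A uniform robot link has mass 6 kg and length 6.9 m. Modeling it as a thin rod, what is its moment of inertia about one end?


I = (1/3) * m * L^2
= (1/3) * 6 * 6.9^2
= 0.333333 * 6 * 47.61
= 95.22 kg*m^2


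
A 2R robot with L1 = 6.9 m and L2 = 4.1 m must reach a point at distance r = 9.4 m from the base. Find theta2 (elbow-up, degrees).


cos(theta2) = (r^2 - L1^2 - L2^2) / (2*L1*L2)
cos(theta2) = (88.36 - 47.61 - 16.81) / 56.58
cos(theta2) = 0.423118
theta2 = 64.9684 degrees


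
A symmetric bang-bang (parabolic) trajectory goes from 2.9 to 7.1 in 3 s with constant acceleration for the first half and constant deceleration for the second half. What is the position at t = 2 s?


Symmetric rest-to-rest: each phase covers (pf-p0)/2 in time T/2. 0.5*a*(T/2)^2 = (pf-p0)/2 => a = 4*(pf-p0)/T^2
a = 4*(7.1-2.9)/3^2 = 1.8667
t = 2 is in the deceleration phase (t > T/2).
p = pf - 0.5*a*(T-t)^2 = 7.1 - 0.5*1.8667*1^2
= 6.1667


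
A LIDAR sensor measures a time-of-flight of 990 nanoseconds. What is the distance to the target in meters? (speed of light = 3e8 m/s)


tof = 990 ns = 9.9e-07 s
dist = c * tof / 2
= 3e8 * 9.9e-07 / 2
= 148.5 m


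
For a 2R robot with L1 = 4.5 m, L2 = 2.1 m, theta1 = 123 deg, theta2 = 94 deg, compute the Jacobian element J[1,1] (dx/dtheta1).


J[1,1] = -L1*sin(t1) - L2*sin(t1+t2)
= -4.5*sin(123) - 2.1*sin(217)
= -2.5102


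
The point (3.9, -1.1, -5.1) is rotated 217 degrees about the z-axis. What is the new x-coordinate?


Rotation about z-axis: x' = x*cos(theta) - y*sin(theta)
= 3.9 * -0.7986 - -1.1 * -0.6018
= -3.7767


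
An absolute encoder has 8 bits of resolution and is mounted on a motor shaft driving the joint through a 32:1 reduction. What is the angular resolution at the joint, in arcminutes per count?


counts = 2^8 = 256
effective counts at joint = 256 * 32 = 8192
resolution = 360*60 / 8192
= 2.6367 arcmin/count


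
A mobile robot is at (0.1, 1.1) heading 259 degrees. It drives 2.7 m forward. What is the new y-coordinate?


y_new = y0 + d*sin(theta)
= 1.1 + 2.7*sin(259)
= 1.1 + -2.6504
= -1.5504


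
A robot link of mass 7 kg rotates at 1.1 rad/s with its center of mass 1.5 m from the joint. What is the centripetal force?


F = m * omega^2 * r
= 7 * 1.1^2 * 1.5
= 7 * 1.21 * 1.5
= 12.705 N


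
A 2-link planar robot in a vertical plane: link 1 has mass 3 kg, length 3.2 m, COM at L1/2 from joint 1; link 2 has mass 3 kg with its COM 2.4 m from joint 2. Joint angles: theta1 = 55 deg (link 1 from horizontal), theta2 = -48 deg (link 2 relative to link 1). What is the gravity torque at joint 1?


Horizontal distance from joint 1 to link-1 COM:
  x_c1 = (L1/2)*cos(t1) = 1.6 * 0.5736 = 0.9177 m
Horizontal distance from joint 1 to link-2 COM:
  x_c2 = L1*cos(t1) + Lc2*cos(t1+t2)
       = 3.2*0.5736 + 2.4*0.9925 = 4.2176 m
tau1 = m1*g*x_c1 + m2*g*x_c2
     = 3*9.81*0.9177 + 3*9.81*4.2176
     = 27.0086 + 124.1227
     = 151.1312 Nm


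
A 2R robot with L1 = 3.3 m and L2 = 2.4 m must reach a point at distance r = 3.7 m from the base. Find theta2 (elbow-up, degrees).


cos(theta2) = (r^2 - L1^2 - L2^2) / (2*L1*L2)
cos(theta2) = (13.69 - 10.89 - 5.76) / 15.84
cos(theta2) = -0.186869
theta2 = 100.7701 degrees


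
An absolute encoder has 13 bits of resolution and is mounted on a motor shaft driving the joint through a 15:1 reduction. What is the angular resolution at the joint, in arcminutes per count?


counts = 2^13 = 8192
effective counts at joint = 8192 * 15 = 122880
resolution = 360*60 / 122880
= 0.1758 arcmin/count


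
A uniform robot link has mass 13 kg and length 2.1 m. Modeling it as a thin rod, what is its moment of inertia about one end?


I = (1/3) * m * L^2
= (1/3) * 13 * 2.1^2
= 0.333333 * 13 * 4.41
= 19.11 kg*m^2


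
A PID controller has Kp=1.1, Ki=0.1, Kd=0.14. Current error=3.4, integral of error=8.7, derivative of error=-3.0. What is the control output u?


u = Kp*e + Ki*int(e) + Kd*de/dt
= 1.1*3.4 + 0.1*8.7 + 0.14*(-3.0)
= 3.74 + 0.87 + -0.42
= 4.19


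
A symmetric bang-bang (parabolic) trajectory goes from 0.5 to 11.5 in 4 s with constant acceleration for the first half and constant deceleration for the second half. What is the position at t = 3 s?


Symmetric rest-to-rest: each phase covers (pf-p0)/2 in time T/2. 0.5*a*(T/2)^2 = (pf-p0)/2 => a = 4*(pf-p0)/T^2
a = 4*(11.5-0.5)/4^2 = 2.75
t = 3 is in the deceleration phase (t > T/2).
p = pf - 0.5*a*(T-t)^2 = 11.5 - 0.5*2.75*1^2
= 10.125


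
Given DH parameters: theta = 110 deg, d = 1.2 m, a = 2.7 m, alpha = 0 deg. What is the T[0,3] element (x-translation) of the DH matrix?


T[0,3] = a * cos(theta)
= 2.7 * cos(110 deg)
= 2.7 * -0.342
= -0.9235


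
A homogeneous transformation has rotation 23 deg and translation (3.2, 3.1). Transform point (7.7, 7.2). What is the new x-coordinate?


x' = cos(theta)*px - sin(theta)*py + tx
= 0.9205*7.7 - 0.3907*7.2 + 3.2
= 7.4746


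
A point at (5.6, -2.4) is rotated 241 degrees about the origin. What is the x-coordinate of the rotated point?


x' = x*cos(theta) - y*sin(theta)
cos(241 deg) = -0.4848, sin(241 deg) = -0.8746
x' = 5.6 * -0.4848 - -2.4 * -0.8746
= -2.7149 - 2.0991
= -4.814


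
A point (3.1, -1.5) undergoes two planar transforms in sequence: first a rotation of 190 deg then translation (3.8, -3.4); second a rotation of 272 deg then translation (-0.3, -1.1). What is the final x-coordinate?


After transform 1:
x1 = cos(190)*3.1 - sin(190)*-1.5 + 3.8 = 0.4866
y1 = sin(190)*3.1 + cos(190)*-1.5 + -3.4 = -2.4611
After transform 2:
x2 = cos(272)*0.4866 - sin(272)*-2.4611 + -0.3
= -2.7426


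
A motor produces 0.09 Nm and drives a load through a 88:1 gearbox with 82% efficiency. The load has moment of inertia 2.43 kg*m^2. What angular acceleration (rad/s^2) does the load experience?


tau_out = tau_motor * N * eta
= 0.09 * 88 * 0.82 = 6.4944 Nm
alpha = tau_out / I = 6.4944 / 2.43
= 2.6726 rad/s^2


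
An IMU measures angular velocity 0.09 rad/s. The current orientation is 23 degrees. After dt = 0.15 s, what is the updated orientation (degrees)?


delta_theta = w * dt = 0.09 * 0.15 = 0.0135 rad
= 0.7735 deg
theta_new = 23 + 0.7735 = 23.7735 deg


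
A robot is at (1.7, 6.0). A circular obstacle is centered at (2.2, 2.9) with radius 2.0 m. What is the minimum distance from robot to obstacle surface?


center_dist = sqrt((1.7-2.2)^2 + (6.0-2.9)^2)
= sqrt(0.25 + 9.61)
= 3.1401
min_dist = center_dist - radius = 3.1401 - 2.0 = 1.1401 m


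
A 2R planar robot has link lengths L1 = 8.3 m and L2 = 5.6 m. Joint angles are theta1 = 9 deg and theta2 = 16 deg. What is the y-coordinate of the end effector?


Convert angles to radians: theta1 = 0.1571, theta2 = 0.2793
y = L1*sin(theta1) + L2*sin(theta1+theta2)
y = 1.2984 + 2.3667
y = 3.6651


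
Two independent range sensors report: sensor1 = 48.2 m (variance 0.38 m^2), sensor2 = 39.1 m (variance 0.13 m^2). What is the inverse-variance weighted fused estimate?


w1 = (1/var1) / (1/var1 + 1/var2)
   = 2.6316 / (2.6316 + 7.6923) = 0.2549
w2 = 1 - w1 = 0.7451
fused = w1*s1 + w2*s2 = 12.2863 + 29.1333
= 41.4196 m


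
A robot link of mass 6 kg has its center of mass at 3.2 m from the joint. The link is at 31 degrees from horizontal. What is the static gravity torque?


tau = m*g*L*cos(angle)
= 6 * 9.81 * 3.2 * cos(31 deg)
= 6 * 9.81 * 3.2 * 0.8572
= 161.4492 Nm


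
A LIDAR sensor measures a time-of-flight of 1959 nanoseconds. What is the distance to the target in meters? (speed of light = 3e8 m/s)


tof = 1959 ns = 1.959e-06 s
dist = c * tof / 2
= 3e8 * 1.959e-06 / 2
= 293.85 m


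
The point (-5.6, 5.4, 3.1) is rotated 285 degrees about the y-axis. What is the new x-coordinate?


Rotation about y-axis: x' = x*cos(theta) + z*sin(theta)
= -5.6 * 0.2588 + 3.1 * -0.9659
= -4.4438


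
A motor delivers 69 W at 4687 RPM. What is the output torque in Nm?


omega = 4687 * 2*pi/60 = 490.8215 rad/s
tau = P / omega = 69 / 490.8215
= 0.1406 Nm


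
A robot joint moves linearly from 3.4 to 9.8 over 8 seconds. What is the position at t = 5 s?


s = t/T = 5/8 = 0.625
p(t) = p0 + (pf-p0)*s
= 3.4 + (9.8 - 3.4) * 0.625
= 7.4


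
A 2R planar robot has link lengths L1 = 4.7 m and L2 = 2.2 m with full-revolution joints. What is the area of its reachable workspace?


r_max = L1 + L2 = 6.9 m
r_min = |L1 - L2| = 2.5 m
Area = pi*(r_max^2 - r_min^2)
= pi*(47.61 - 6.25)
= pi * 41.36
= 129.9363 m^2


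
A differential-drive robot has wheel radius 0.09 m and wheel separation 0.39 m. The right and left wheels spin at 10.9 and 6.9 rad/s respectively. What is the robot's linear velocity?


vR = r*wR = 0.09*10.9 = 0.981 m/s
vL = r*wL = 0.09*6.9 = 0.621 m/s
v = (vR+vL)/2 = 0.801 m/s
omega = (vR-vL)/L = 0.9231 rad/s
linear velocity = 0.801 m/s


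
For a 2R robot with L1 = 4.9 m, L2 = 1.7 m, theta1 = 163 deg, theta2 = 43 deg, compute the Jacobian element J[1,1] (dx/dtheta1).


J[1,1] = -L1*sin(t1) - L2*sin(t1+t2)
= -4.9*sin(163) - 1.7*sin(206)
= -0.6874


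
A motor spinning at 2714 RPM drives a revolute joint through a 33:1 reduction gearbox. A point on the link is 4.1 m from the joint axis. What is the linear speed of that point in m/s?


omega_motor = 2714 * 2*pi/60 = 284.2094 rad/s
omega_joint = omega_motor / 33 = 8.6124 rad/s
v = omega_joint * r = 8.6124 * 4.1
= 35.3109 m/s


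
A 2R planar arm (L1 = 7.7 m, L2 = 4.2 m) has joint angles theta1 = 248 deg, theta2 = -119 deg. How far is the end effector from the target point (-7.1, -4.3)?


End effector via forward kinematics:
x = L1*cos(t1) + L2*cos(t1+t2) = -5.5276
y = L1*sin(t1) + L2*sin(t1+t2) = -3.8753
Distance to target:
d = sqrt((-7.1 - -5.5276)^2 + (-4.3 - -3.8753)^2)
= sqrt(2.4724 + 0.1804)
= 1.6287 m


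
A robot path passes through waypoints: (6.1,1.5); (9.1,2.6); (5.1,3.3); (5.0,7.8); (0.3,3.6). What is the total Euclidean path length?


Segment lengths:
  seg1 = sqrt((3.0)^2 + (1.1)^2) = 3.1953
  seg2 = sqrt((-4.0)^2 + (0.7)^2) = 4.0608
  seg3 = sqrt((-0.1)^2 + (4.5)^2) = 4.5011
  seg4 = sqrt((-4.7)^2 + (-4.2)^2) = 6.3032
Total = 18.0604


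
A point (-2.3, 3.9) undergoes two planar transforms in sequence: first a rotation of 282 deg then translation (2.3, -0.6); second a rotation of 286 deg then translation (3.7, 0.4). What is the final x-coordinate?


After transform 1:
x1 = cos(282)*-2.3 - sin(282)*3.9 + 2.3 = 5.6366
y1 = sin(282)*-2.3 + cos(282)*3.9 + -0.6 = 2.4606
After transform 2:
x2 = cos(286)*5.6366 - sin(286)*2.4606 + 3.7
= 7.6189


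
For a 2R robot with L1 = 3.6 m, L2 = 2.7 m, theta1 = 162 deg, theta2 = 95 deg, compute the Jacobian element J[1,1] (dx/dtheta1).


J[1,1] = -L1*sin(t1) - L2*sin(t1+t2)
= -3.6*sin(162) - 2.7*sin(257)
= 1.5183


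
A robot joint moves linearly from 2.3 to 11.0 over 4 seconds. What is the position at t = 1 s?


s = t/T = 1/4 = 0.25
p(t) = p0 + (pf-p0)*s
= 2.3 + (11.0 - 2.3) * 0.25
= 4.475


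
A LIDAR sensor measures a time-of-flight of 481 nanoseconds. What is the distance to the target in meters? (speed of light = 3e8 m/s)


tof = 481 ns = 4.81e-07 s
dist = c * tof / 2
= 3e8 * 4.81e-07 / 2
= 72.15 m


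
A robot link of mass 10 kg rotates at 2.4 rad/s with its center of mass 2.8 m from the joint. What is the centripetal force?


F = m * omega^2 * r
= 10 * 2.4^2 * 2.8
= 10 * 5.76 * 2.8
= 161.28 N


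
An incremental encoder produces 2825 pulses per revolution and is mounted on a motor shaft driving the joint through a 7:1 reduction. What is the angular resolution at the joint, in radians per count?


counts per rev = 2825
effective counts at joint = 2825 * 7 = 19775
resolution = 2*pi / 19775
= 3.1773e-04 rad/count


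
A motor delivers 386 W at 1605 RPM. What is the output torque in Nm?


omega = 1605 * 2*pi/60 = 168.0752 rad/s
tau = P / omega = 386 / 168.0752
= 2.2966 Nm


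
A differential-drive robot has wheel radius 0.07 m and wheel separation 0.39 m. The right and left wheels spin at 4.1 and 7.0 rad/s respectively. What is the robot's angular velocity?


vR = r*wR = 0.07*4.1 = 0.287 m/s
vL = r*wL = 0.07*7.0 = 0.49 m/s
v = (vR+vL)/2 = 0.3885 m/s
omega = (vR-vL)/L = -0.5205 rad/s
angular velocity = -0.5205 rad/s


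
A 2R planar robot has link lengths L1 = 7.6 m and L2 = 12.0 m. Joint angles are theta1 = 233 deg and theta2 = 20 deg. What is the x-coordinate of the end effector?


Convert angles to radians: theta1 = 4.0666, theta2 = 0.3491
x = L1*cos(theta1) + L2*cos(theta1+theta2)
x = -4.5738 + -3.5085
x = -8.0823


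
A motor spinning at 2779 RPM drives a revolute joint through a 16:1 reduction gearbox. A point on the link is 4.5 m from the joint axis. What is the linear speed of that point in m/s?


omega_motor = 2779 * 2*pi/60 = 291.0162 rad/s
omega_joint = omega_motor / 16 = 18.1885 rad/s
v = omega_joint * r = 18.1885 * 4.5
= 81.8483 m/s


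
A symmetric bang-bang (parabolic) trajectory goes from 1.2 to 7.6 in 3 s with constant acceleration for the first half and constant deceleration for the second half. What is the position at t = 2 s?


Symmetric rest-to-rest: each phase covers (pf-p0)/2 in time T/2. 0.5*a*(T/2)^2 = (pf-p0)/2 => a = 4*(pf-p0)/T^2
a = 4*(7.6-1.2)/3^2 = 2.8444
t = 2 is in the deceleration phase (t > T/2).
p = pf - 0.5*a*(T-t)^2 = 7.6 - 0.5*2.8444*1^2
= 6.1778


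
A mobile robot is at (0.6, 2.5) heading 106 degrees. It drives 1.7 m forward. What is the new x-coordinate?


x_new = x0 + d*cos(theta)
= 0.6 + 1.7*cos(106)
= 0.6 + -0.4686
= 0.1314


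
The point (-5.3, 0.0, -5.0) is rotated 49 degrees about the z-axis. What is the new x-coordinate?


Rotation about z-axis: x' = x*cos(theta) - y*sin(theta)
= -5.3 * 0.6561 - 0.0 * 0.7547
= -3.4771


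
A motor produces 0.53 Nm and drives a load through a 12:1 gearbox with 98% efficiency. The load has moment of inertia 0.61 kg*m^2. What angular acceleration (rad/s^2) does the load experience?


tau_out = tau_motor * N * eta
= 0.53 * 12 * 0.98 = 6.2328 Nm
alpha = tau_out / I = 6.2328 / 0.61
= 10.2177 rad/s^2


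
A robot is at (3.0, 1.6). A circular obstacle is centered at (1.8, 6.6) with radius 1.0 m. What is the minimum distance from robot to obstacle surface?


center_dist = sqrt((3.0-1.8)^2 + (1.6-6.6)^2)
= sqrt(1.44 + 25.0)
= 5.142
min_dist = center_dist - radius = 5.142 - 1.0 = 4.142 m


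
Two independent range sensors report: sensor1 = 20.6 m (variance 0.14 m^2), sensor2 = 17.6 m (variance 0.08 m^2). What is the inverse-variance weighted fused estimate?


w1 = (1/var1) / (1/var1 + 1/var2)
   = 7.1429 / (7.1429 + 12.5) = 0.3636
w2 = 1 - w1 = 0.6364
fused = w1*s1 + w2*s2 = 7.4909 + 11.2
= 18.6909 m


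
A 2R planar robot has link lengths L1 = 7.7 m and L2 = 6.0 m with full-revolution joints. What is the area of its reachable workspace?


r_max = L1 + L2 = 13.7 m
r_min = |L1 - L2| = 1.7 m
Area = pi*(r_max^2 - r_min^2)
= pi*(187.69 - 2.89)
= pi * 184.8
= 580.5663 m^2


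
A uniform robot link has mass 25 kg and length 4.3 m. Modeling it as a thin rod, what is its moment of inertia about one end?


I = (1/3) * m * L^2
= (1/3) * 25 * 4.3^2
= 0.333333 * 25 * 18.49
= 154.0833 kg*m^2


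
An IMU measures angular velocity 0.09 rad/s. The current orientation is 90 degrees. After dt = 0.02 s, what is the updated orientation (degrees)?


delta_theta = w * dt = 0.09 * 0.02 = 0.0018 rad
= 0.1031 deg
theta_new = 90 + 0.1031 = 90.1031 deg


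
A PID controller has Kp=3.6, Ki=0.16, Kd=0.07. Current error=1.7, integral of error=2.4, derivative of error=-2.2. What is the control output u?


u = Kp*e + Ki*int(e) + Kd*de/dt
= 3.6*1.7 + 0.16*2.4 + 0.07*(-2.2)
= 6.12 + 0.384 + -0.154
= 6.35


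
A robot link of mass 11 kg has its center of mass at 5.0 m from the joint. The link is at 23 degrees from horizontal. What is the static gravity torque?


tau = m*g*L*cos(angle)
= 11 * 9.81 * 5.0 * cos(23 deg)
= 11 * 9.81 * 5.0 * 0.9205
= 496.6584 Nm


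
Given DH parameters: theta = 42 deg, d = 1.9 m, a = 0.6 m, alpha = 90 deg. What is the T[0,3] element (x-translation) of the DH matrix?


T[0,3] = a * cos(theta)
= 0.6 * cos(42 deg)
= 0.6 * 0.7431
= 0.4459


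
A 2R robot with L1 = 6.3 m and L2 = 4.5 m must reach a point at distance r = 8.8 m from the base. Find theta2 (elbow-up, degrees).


cos(theta2) = (r^2 - L1^2 - L2^2) / (2*L1*L2)
cos(theta2) = (77.44 - 39.69 - 20.25) / 56.7
cos(theta2) = 0.308642
theta2 = 72.0226 degrees


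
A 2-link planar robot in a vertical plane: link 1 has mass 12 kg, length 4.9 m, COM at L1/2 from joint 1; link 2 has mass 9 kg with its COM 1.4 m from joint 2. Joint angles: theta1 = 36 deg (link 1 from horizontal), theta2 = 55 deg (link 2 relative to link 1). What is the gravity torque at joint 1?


Horizontal distance from joint 1 to link-1 COM:
  x_c1 = (L1/2)*cos(t1) = 2.45 * 0.809 = 1.9821 m
Horizontal distance from joint 1 to link-2 COM:
  x_c2 = L1*cos(t1) + Lc2*cos(t1+t2)
       = 4.9*0.809 + 1.4*-0.0175 = 3.9397 m
tau1 = m1*g*x_c1 + m2*g*x_c2
     = 12*9.81*1.9821 + 9*9.81*3.9397
     = 233.3318 + 347.8405
     = 581.1723 Nm


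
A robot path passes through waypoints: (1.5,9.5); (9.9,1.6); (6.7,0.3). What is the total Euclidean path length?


Segment lengths:
  seg1 = sqrt((8.4)^2 + (-7.9)^2) = 11.5313
  seg2 = sqrt((-3.2)^2 + (-1.3)^2) = 3.454
Total = 14.9852


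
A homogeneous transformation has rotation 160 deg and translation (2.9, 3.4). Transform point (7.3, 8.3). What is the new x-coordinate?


x' = cos(theta)*px - sin(theta)*py + tx
= -0.9397*7.3 - 0.342*8.3 + 2.9
= -6.7985


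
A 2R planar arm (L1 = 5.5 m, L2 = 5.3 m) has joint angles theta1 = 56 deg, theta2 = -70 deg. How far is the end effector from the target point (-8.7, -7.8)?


End effector via forward kinematics:
x = L1*cos(t1) + L2*cos(t1+t2) = 8.2181
y = L1*sin(t1) + L2*sin(t1+t2) = 3.2775
Distance to target:
d = sqrt((-8.7 - 8.2181)^2 + (-7.8 - 3.2775)^2)
= sqrt(286.2231 + 122.7115)
= 20.2221 m


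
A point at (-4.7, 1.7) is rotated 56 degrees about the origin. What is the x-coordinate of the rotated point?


x' = x*cos(theta) - y*sin(theta)
cos(56 deg) = 0.5592, sin(56 deg) = 0.829
x' = -4.7 * 0.5592 - 1.7 * 0.829
= -2.6282 - 1.4094
= -4.0376


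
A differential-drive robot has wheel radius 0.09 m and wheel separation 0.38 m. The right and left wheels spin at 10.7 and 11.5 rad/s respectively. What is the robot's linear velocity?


vR = r*wR = 0.09*10.7 = 0.963 m/s
vL = r*wL = 0.09*11.5 = 1.035 m/s
v = (vR+vL)/2 = 0.999 m/s
omega = (vR-vL)/L = -0.1895 rad/s
linear velocity = 0.999 m/s


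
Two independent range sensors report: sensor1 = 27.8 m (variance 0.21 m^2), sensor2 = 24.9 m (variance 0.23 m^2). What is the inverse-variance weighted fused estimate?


w1 = (1/var1) / (1/var1 + 1/var2)
   = 4.7619 / (4.7619 + 4.3478) = 0.5227
w2 = 1 - w1 = 0.4773
fused = w1*s1 + w2*s2 = 14.5318 + 11.8841
= 26.4159 m


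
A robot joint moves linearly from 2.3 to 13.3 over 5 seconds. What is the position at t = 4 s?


s = t/T = 4/5 = 0.8
p(t) = p0 + (pf-p0)*s
= 2.3 + (13.3 - 2.3) * 0.8
= 11.1


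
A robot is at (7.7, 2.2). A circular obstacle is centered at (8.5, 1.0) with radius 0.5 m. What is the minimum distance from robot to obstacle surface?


center_dist = sqrt((7.7-8.5)^2 + (2.2-1.0)^2)
= sqrt(0.64 + 1.44)
= 1.4422
min_dist = center_dist - radius = 1.4422 - 0.5 = 0.9422 m


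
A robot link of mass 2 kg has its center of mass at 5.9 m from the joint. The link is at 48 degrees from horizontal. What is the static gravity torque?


tau = m*g*L*cos(angle)
= 2 * 9.81 * 5.9 * cos(48 deg)
= 2 * 9.81 * 5.9 * 0.6691
= 77.4572 Nm


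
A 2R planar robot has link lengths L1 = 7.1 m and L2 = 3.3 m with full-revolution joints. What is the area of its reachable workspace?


r_max = L1 + L2 = 10.4 m
r_min = |L1 - L2| = 3.8 m
Area = pi*(r_max^2 - r_min^2)
= pi*(108.16 - 14.44)
= pi * 93.72
= 294.4301 m^2


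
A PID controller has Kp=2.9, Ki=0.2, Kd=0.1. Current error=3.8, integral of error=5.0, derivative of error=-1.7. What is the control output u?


u = Kp*e + Ki*int(e) + Kd*de/dt
= 2.9*3.8 + 0.2*5.0 + 0.1*(-1.7)
= 11.02 + 1.0 + -0.17
= 11.85


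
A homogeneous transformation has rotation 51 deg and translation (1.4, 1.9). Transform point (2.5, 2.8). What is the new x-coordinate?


x' = cos(theta)*px - sin(theta)*py + tx
= 0.6293*2.5 - 0.7771*2.8 + 1.4
= 0.7973


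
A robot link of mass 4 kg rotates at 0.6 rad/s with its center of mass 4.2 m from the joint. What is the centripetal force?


F = m * omega^2 * r
= 4 * 0.6^2 * 4.2
= 4 * 0.36 * 4.2
= 6.048 N


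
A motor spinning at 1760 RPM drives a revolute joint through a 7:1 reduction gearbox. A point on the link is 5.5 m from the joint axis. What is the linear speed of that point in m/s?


omega_motor = 1760 * 2*pi/60 = 184.3068 rad/s
omega_joint = omega_motor / 7 = 26.3295 rad/s
v = omega_joint * r = 26.3295 * 5.5
= 144.8125 m/s


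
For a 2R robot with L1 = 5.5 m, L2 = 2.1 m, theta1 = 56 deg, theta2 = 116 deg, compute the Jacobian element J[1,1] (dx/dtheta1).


J[1,1] = -L1*sin(t1) - L2*sin(t1+t2)
= -5.5*sin(56) - 2.1*sin(172)
= -4.852


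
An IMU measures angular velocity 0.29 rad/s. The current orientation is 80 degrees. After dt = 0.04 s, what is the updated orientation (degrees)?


delta_theta = w * dt = 0.29 * 0.04 = 0.0116 rad
= 0.6646 deg
theta_new = 80 + 0.6646 = 80.6646 deg


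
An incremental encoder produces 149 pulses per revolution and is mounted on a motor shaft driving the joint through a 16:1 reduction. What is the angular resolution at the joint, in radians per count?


counts per rev = 149
effective counts at joint = 149 * 16 = 2384
resolution = 2*pi / 2384
= 0.0026 rad/count


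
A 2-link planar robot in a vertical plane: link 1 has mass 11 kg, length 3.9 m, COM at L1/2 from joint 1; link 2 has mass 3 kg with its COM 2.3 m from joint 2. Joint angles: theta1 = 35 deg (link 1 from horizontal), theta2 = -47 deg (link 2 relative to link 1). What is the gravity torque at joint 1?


Horizontal distance from joint 1 to link-1 COM:
  x_c1 = (L1/2)*cos(t1) = 1.95 * 0.8192 = 1.5973 m
Horizontal distance from joint 1 to link-2 COM:
  x_c2 = L1*cos(t1) + Lc2*cos(t1+t2)
       = 3.9*0.8192 + 2.3*0.9781 = 5.4444 m
tau1 = m1*g*x_c1 + m2*g*x_c2
     = 11*9.81*1.5973 + 3*9.81*5.4444
     = 172.3697 + 160.2296
     = 332.5993 Nm


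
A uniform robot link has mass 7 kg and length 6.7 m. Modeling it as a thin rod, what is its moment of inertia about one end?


I = (1/3) * m * L^2
= (1/3) * 7 * 6.7^2
= 0.333333 * 7 * 44.89
= 104.7433 kg*m^2


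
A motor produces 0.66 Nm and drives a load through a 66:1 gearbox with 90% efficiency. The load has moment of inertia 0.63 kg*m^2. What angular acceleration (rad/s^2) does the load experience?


tau_out = tau_motor * N * eta
= 0.66 * 66 * 0.9 = 39.204 Nm
alpha = tau_out / I = 39.204 / 0.63
= 62.2286 rad/s^2


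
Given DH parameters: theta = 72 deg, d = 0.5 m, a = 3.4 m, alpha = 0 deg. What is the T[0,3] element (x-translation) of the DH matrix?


T[0,3] = a * cos(theta)
= 3.4 * cos(72 deg)
= 3.4 * 0.309
= 1.0507


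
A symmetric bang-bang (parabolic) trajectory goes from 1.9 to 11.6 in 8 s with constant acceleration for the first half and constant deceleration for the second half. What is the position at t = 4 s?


Symmetric rest-to-rest: each phase covers (pf-p0)/2 in time T/2. 0.5*a*(T/2)^2 = (pf-p0)/2 => a = 4*(pf-p0)/T^2
a = 4*(11.6-1.9)/8^2 = 0.6062
t = 4 is in the acceleration phase (t <= T/2).
p = p0 + 0.5*a*t^2 = 1.9 + 0.5*0.6062*4^2
= 6.75


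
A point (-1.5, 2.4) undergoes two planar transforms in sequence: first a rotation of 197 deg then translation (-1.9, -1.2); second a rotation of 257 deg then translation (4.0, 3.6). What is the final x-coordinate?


After transform 1:
x1 = cos(197)*-1.5 - sin(197)*2.4 + -1.9 = 0.2361
y1 = sin(197)*-1.5 + cos(197)*2.4 + -1.2 = -3.0566
After transform 2:
x2 = cos(257)*0.2361 - sin(257)*-3.0566 + 4.0
= 0.9686


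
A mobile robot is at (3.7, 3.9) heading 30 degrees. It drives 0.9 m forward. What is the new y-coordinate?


y_new = y0 + d*sin(theta)
= 3.9 + 0.9*sin(30)
= 3.9 + 0.45
= 4.35


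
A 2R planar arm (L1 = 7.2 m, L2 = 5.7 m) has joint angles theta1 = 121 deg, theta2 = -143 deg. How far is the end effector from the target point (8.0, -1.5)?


End effector via forward kinematics:
x = L1*cos(t1) + L2*cos(t1+t2) = 1.5767
y = L1*sin(t1) + L2*sin(t1+t2) = 4.0363
Distance to target:
d = sqrt((8.0 - 1.5767)^2 + (-1.5 - 4.0363)^2)
= sqrt(41.2591 + 30.6511)
= 8.48 m


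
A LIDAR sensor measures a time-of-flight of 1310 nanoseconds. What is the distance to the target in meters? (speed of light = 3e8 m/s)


tof = 1310 ns = 1.31e-06 s
dist = c * tof / 2
= 3e8 * 1.31e-06 / 2
= 196.5 m


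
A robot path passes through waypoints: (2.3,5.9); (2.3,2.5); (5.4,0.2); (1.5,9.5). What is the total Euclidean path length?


Segment lengths:
  seg1 = sqrt((0.0)^2 + (-3.4)^2) = 3.4
  seg2 = sqrt((3.1)^2 + (-2.3)^2) = 3.8601
  seg3 = sqrt((-3.9)^2 + (9.3)^2) = 10.0846
Total = 17.3447


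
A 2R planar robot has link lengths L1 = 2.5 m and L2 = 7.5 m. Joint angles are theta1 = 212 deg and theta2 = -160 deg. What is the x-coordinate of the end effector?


Convert angles to radians: theta1 = 3.7001, theta2 = -2.7925
x = L1*cos(theta1) + L2*cos(theta1+theta2)
x = -2.1201 + 4.6175
x = 2.4973


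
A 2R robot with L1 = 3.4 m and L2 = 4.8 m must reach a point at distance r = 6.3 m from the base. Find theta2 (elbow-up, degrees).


cos(theta2) = (r^2 - L1^2 - L2^2) / (2*L1*L2)
cos(theta2) = (39.69 - 11.56 - 23.04) / 32.64
cos(theta2) = 0.155944
theta2 = 81.0285 degrees


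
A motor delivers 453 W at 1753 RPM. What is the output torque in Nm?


omega = 1753 * 2*pi/60 = 183.5737 rad/s
tau = P / omega = 453 / 183.5737
= 2.4677 Nm


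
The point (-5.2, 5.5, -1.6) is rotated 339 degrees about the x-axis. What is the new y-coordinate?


Rotation about x-axis: y' = y*cos(theta) - z*sin(theta)
= 5.5 * 0.9336 - -1.6 * -0.3584
= 4.5613


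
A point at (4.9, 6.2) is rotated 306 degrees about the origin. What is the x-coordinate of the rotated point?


x' = x*cos(theta) - y*sin(theta)
cos(306 deg) = 0.5878, sin(306 deg) = -0.809
x' = 4.9 * 0.5878 - 6.2 * -0.809
= 2.8801 - -5.0159
= 7.8961


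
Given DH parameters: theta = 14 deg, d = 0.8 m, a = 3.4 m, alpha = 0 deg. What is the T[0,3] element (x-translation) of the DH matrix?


T[0,3] = a * cos(theta)
= 3.4 * cos(14 deg)
= 3.4 * 0.9703
= 3.299


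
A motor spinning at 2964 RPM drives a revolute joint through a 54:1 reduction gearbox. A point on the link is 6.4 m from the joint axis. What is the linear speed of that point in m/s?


omega_motor = 2964 * 2*pi/60 = 310.3894 rad/s
omega_joint = omega_motor / 54 = 5.748 rad/s
v = omega_joint * r = 5.748 * 6.4
= 36.7869 m/s


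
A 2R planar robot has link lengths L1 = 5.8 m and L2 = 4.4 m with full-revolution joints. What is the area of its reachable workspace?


r_max = L1 + L2 = 10.2 m
r_min = |L1 - L2| = 1.4 m
Area = pi*(r_max^2 - r_min^2)
= pi*(104.04 - 1.96)
= pi * 102.08
= 320.6938 m^2


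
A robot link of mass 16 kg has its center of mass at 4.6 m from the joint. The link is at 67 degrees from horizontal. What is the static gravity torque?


tau = m*g*L*cos(angle)
= 16 * 9.81 * 4.6 * cos(67 deg)
= 16 * 9.81 * 4.6 * 0.3907
= 282.1141 Nm


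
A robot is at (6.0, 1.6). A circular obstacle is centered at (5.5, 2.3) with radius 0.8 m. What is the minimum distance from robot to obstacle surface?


center_dist = sqrt((6.0-5.5)^2 + (1.6-2.3)^2)
= sqrt(0.25 + 0.49)
= 0.8602
min_dist = center_dist - radius = 0.8602 - 0.8 = 0.0602 m


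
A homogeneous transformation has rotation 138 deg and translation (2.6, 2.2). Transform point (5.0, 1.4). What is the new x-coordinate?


x' = cos(theta)*px - sin(theta)*py + tx
= -0.7431*5.0 - 0.6691*1.4 + 2.6
= -2.0525


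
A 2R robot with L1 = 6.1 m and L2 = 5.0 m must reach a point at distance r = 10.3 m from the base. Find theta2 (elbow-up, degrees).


cos(theta2) = (r^2 - L1^2 - L2^2) / (2*L1*L2)
cos(theta2) = (106.09 - 37.21 - 25.0) / 61.0
cos(theta2) = 0.719344
theta2 = 43.9996 degrees


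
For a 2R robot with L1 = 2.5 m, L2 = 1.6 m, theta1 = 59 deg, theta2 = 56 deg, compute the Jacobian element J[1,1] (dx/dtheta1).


J[1,1] = -L1*sin(t1) - L2*sin(t1+t2)
= -2.5*sin(59) - 1.6*sin(115)
= -3.593


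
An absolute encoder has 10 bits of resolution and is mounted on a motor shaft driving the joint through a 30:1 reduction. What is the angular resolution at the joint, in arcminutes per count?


counts = 2^10 = 1024
effective counts at joint = 1024 * 30 = 30720
resolution = 360*60 / 30720
= 0.7031 arcmin/count


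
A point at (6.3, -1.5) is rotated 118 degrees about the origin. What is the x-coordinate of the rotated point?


x' = x*cos(theta) - y*sin(theta)
cos(118 deg) = -0.4695, sin(118 deg) = 0.8829
x' = 6.3 * -0.4695 - -1.5 * 0.8829
= -2.9577 - -1.3244
= -1.6332


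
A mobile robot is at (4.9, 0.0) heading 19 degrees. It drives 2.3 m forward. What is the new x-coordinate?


x_new = x0 + d*cos(theta)
= 4.9 + 2.3*cos(19)
= 4.9 + 2.1747
= 7.0747


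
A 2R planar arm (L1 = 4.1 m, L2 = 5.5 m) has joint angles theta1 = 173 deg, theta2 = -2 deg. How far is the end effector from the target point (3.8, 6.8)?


End effector via forward kinematics:
x = L1*cos(t1) + L2*cos(t1+t2) = -9.5017
y = L1*sin(t1) + L2*sin(t1+t2) = 1.3601
Distance to target:
d = sqrt((3.8 - -9.5017)^2 + (6.8 - 1.3601)^2)
= sqrt(176.9359 + 29.593)
= 14.3711 m


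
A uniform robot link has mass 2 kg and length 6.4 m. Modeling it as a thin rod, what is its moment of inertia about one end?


I = (1/3) * m * L^2
= (1/3) * 2 * 6.4^2
= 0.333333 * 2 * 40.96
= 27.3067 kg*m^2


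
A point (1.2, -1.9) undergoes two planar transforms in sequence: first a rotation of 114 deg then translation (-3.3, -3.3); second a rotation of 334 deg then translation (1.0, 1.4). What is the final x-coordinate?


After transform 1:
x1 = cos(114)*1.2 - sin(114)*-1.9 + -3.3 = -2.0523
y1 = sin(114)*1.2 + cos(114)*-1.9 + -3.3 = -1.4309
After transform 2:
x2 = cos(334)*-2.0523 - sin(334)*-1.4309 + 1.0
= -1.4719


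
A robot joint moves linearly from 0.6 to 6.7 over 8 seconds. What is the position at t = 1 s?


s = t/T = 1/8 = 0.125
p(t) = p0 + (pf-p0)*s
= 0.6 + (6.7 - 0.6) * 0.125
= 1.3625


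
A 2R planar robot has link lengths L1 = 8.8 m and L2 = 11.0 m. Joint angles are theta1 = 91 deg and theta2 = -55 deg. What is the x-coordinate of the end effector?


Convert angles to radians: theta1 = 1.5882, theta2 = -0.9599
x = L1*cos(theta1) + L2*cos(theta1+theta2)
x = -0.1536 + 8.8992
x = 8.7456


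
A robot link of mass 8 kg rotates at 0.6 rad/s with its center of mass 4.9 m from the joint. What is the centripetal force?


F = m * omega^2 * r
= 8 * 0.6^2 * 4.9
= 8 * 0.36 * 4.9
= 14.112 N


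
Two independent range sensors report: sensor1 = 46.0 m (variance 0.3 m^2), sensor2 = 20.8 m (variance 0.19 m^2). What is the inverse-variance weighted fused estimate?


w1 = (1/var1) / (1/var1 + 1/var2)
   = 3.3333 / (3.3333 + 5.2632) = 0.3878
w2 = 1 - w1 = 0.6122
fused = w1*s1 + w2*s2 = 17.8367 + 12.7347
= 30.5714 m


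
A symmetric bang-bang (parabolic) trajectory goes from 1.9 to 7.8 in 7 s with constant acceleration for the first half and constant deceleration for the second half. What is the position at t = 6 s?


Symmetric rest-to-rest: each phase covers (pf-p0)/2 in time T/2. 0.5*a*(T/2)^2 = (pf-p0)/2 => a = 4*(pf-p0)/T^2
a = 4*(7.8-1.9)/7^2 = 0.4816
t = 6 is in the deceleration phase (t > T/2).
p = pf - 0.5*a*(T-t)^2 = 7.8 - 0.5*0.4816*1^2
= 7.5592


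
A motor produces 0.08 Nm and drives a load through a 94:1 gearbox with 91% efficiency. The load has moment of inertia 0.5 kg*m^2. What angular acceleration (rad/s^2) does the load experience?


tau_out = tau_motor * N * eta
= 0.08 * 94 * 0.91 = 6.8432 Nm
alpha = tau_out / I = 6.8432 / 0.5
= 13.6864 rad/s^2


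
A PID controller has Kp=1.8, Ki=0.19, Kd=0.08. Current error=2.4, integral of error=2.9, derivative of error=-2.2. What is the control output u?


u = Kp*e + Ki*int(e) + Kd*de/dt
= 1.8*2.4 + 0.19*2.9 + 0.08*(-2.2)
= 4.32 + 0.551 + -0.176
= 4.695


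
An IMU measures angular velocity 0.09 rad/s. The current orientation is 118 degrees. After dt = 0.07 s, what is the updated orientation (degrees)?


delta_theta = w * dt = 0.09 * 0.07 = 0.0063 rad
= 0.361 deg
theta_new = 118 + 0.361 = 118.361 deg


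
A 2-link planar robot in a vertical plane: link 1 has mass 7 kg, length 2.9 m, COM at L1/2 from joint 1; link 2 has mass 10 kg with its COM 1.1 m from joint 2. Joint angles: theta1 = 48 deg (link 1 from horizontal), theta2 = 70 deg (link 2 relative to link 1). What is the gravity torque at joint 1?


Horizontal distance from joint 1 to link-1 COM:
  x_c1 = (L1/2)*cos(t1) = 1.45 * 0.6691 = 0.9702 m
Horizontal distance from joint 1 to link-2 COM:
  x_c2 = L1*cos(t1) + Lc2*cos(t1+t2)
       = 2.9*0.6691 + 1.1*-0.4695 = 1.4241 m
tau1 = m1*g*x_c1 + m2*g*x_c2
     = 7*9.81*0.9702 + 10*9.81*1.4241
     = 66.6263 + 139.7003
     = 206.3266 Nm


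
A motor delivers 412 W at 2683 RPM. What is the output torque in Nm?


omega = 2683 * 2*pi/60 = 280.9631 rad/s
tau = P / omega = 412 / 280.9631
= 1.4664 Nm


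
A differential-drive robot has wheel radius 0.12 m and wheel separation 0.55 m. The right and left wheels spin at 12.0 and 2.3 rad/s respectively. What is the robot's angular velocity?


vR = r*wR = 0.12*12.0 = 1.44 m/s
vL = r*wL = 0.12*2.3 = 0.276 m/s
v = (vR+vL)/2 = 0.858 m/s
omega = (vR-vL)/L = 2.1164 rad/s
angular velocity = 2.1164 rad/s


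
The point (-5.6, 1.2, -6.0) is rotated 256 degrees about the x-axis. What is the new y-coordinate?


Rotation about x-axis: y' = y*cos(theta) - z*sin(theta)
= 1.2 * -0.2419 - -6.0 * -0.9703
= -6.1121


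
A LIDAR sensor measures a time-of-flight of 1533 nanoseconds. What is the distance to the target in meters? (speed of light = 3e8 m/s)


tof = 1533 ns = 1.533e-06 s
dist = c * tof / 2
= 3e8 * 1.533e-06 / 2
= 229.95 m


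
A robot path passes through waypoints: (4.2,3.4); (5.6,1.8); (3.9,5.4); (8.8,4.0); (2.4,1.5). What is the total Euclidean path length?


Segment lengths:
  seg1 = sqrt((1.4)^2 + (-1.6)^2) = 2.126
  seg2 = sqrt((-1.7)^2 + (3.6)^2) = 3.9812
  seg3 = sqrt((4.9)^2 + (-1.4)^2) = 5.0961
  seg4 = sqrt((-6.4)^2 + (-2.5)^2) = 6.871
Total = 18.0743


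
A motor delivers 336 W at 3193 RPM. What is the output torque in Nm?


omega = 3193 * 2*pi/60 = 334.3702 rad/s
tau = P / omega = 336 / 334.3702
= 1.0049 Nm


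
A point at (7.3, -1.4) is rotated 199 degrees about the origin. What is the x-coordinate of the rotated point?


x' = x*cos(theta) - y*sin(theta)
cos(199 deg) = -0.9455, sin(199 deg) = -0.3256
x' = 7.3 * -0.9455 - -1.4 * -0.3256
= -6.9023 - 0.4558
= -7.3581


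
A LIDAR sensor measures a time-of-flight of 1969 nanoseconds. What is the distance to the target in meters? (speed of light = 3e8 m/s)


tof = 1969 ns = 1.969e-06 s
dist = c * tof / 2
= 3e8 * 1.969e-06 / 2
= 295.35 m


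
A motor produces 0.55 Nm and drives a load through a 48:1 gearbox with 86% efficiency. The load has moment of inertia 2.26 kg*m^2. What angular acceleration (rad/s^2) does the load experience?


tau_out = tau_motor * N * eta
= 0.55 * 48 * 0.86 = 22.704 Nm
alpha = tau_out / I = 22.704 / 2.26
= 10.046 rad/s^2


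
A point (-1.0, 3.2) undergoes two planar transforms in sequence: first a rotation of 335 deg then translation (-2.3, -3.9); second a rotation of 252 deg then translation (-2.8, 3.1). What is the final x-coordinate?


After transform 1:
x1 = cos(335)*-1.0 - sin(335)*3.2 + -2.3 = -1.8539
y1 = sin(335)*-1.0 + cos(335)*3.2 + -3.9 = -0.5772
After transform 2:
x2 = cos(252)*-1.8539 - sin(252)*-0.5772 + -2.8
= -2.7761


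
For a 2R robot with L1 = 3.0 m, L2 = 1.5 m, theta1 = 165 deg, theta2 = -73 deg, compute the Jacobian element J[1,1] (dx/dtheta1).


J[1,1] = -L1*sin(t1) - L2*sin(t1+t2)
= -3.0*sin(165) - 1.5*sin(92)
= -2.2755
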